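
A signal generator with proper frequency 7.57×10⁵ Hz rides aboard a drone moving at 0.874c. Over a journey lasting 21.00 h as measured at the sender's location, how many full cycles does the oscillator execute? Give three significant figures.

N = 2.78×10¹⁰

γ = 1/√(1 − 0.874²) = 1/√0.2361 = 2.058
The oscillator's own cycle count is N = f × τ where τ is the proper time aboard the drone. τ = Δt/γ = 21.00/2.058 = 10.20 h = 3.674×10⁴ s.
N = 7.57×10⁵ × 3.674×10⁴ = 2.781×10¹⁰.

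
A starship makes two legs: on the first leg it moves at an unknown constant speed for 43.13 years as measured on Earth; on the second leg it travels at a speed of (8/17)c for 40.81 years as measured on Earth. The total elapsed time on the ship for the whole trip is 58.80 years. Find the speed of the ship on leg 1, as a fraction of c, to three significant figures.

Leg 1: speed unknown; τ_1 = 43.13/γ_1.
Leg 2: γ = 1/√(1 − (8/17)²) = 17/15 ≈ 1.133; τ_2 = 40.81/1.133 = 36.01 years.
Total proper time: τ_1 + 36.01 = 58.80, so τ_1 = 58.80 − 36.01 = 22.79 years.
γ_1 = 43.13/22.79 = 1.892; β = √(1 − 1/γ²) = √0.7208.

β = 0.849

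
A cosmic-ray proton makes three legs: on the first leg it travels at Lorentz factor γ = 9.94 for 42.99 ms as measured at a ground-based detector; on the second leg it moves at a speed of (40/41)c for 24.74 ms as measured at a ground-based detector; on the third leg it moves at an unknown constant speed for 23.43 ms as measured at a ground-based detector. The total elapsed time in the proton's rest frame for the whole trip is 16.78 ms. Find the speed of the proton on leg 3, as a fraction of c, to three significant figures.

Leg 1: γ = 9.94; τ_1 = 42.99/9.940 = 4.325 ms.
Leg 2: γ = 1/√(1 − (40/41)²) = 41/9 ≈ 4.556; τ_2 = 24.74/4.556 = 5.431 ms.
Leg 3: speed unknown; τ_3 = 23.43/γ_3.
Total proper time: 4.325 + 5.431 + τ_3 = 16.78, so τ_3 = 16.78 − 9.756 = 7.024 ms.
γ_3 = 23.43/7.024 = 3.336; β = √(1 − 1/γ²) = √0.9101.

β = 0.954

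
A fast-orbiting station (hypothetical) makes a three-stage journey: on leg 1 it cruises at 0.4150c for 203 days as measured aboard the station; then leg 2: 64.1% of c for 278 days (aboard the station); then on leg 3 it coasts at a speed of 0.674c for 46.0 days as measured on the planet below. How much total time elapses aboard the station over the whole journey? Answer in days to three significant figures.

τ = 515 days

Leg 1: 203 days is already measured aboard the station.
Leg 2: 278 days is already measured aboard the station.
Leg 3: γ = 1/√(1 − 0.674²) = 1/√0.5457 = 1.354; τ_3 = 46.0/1.354 = 33.98 days.
Total: 203.0 + 278.0 + 33.98 days.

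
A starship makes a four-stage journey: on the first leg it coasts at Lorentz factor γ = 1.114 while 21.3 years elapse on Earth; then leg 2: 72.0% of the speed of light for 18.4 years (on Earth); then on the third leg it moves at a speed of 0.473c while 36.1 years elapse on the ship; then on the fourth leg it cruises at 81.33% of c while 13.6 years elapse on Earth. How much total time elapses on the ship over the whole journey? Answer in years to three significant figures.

τ = 75.9 years

Leg 1: γ = 1.114; τ_1 = 21.3/1.114 = 19.12 years.
Leg 2: β = 0.720; γ = 1/√(1 − 0.720²) = 1/√0.4816 = 1.441; τ_2 = 18.4/1.441 = 12.77 years.
Leg 3: 36.1 years is already measured on the ship.
Leg 4: β = 0.8133; γ = 1/√(1 − 0.8133²) = 1/√0.3385 = 1.719; τ_4 = 13.6/1.719 = 7.913 years.
Total: 19.12 + 12.77 + 36.10 + 7.913 years.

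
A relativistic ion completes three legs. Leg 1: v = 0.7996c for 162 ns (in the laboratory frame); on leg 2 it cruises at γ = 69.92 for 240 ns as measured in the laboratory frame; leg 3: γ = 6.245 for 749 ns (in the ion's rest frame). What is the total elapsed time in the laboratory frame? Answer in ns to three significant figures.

Δt = 5080 ns

Leg 1: 162 ns is already measured in the laboratory frame.
Leg 2: 240 ns is already measured in the laboratory frame.
Leg 3: γ = 6.245; Δt_3 = 6.245 × 749 = 4678 ns.
Total: 162.0 + 240.0 + 4678 ns.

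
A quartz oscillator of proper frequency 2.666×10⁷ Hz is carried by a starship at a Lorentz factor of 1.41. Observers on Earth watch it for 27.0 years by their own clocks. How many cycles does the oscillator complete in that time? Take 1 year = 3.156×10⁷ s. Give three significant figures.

γ = 1.41
During 27.0 years of lab time, the oscillator's proper time advances by τ = Δt/γ = 27.0/1.410 = 19.15 years = 6.043×10⁸ s.
N = f × τ = 2.666×10⁷ × 6.043×10⁸ = 1.611×10¹⁶.

N = 1.61×10¹⁶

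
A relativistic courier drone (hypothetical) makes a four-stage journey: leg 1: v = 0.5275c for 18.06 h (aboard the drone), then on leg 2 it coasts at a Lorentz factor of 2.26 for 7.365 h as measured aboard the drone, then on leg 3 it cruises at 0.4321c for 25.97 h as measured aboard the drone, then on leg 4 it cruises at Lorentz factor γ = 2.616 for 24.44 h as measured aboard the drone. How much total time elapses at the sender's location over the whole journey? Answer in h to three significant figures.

Leg 1: γ = 1/√(1 − 0.5275²) = 1/√0.7217 = 1.177; Δt_1 = 1.177 × 18.06 = 21.26 h.
Leg 2: γ = 2.26; Δt_2 = 2.260 × 7.365 = 16.64 h.
Leg 3: γ = 1/√(1 − 0.4321²) = 1/√0.8133 = 1.109; Δt_3 = 1.109 × 25.97 = 28.80 h.
Leg 4: γ = 2.616; Δt_4 = 2.616 × 24.44 = 63.94 h.
Total: 21.26 + 16.64 + 28.80 + 63.94 h.

Δt = 131 h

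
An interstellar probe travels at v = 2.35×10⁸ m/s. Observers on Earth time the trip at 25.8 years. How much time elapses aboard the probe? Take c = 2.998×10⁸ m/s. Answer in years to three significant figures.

τ = 16.0 years

β = 2.35×10⁸/2.998×10⁸ = 0.7839; γ = 1/√(1 − 0.7839²) = 1.610
The interval measured on Earth is the dilated one; the clock aboard the probe measures the proper time τ = Δt/γ = 25.8/1.610 years.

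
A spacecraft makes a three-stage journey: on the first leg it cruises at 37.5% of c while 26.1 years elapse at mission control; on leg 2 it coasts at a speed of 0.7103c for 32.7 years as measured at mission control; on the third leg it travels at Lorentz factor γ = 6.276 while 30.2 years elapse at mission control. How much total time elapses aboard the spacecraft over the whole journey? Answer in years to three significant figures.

Leg 1: β = 0.375; γ = 1/√(1 − 0.375²) = 1/√0.8594 = 1.079; τ_1 = 26.1/1.079 = 24.20 years.
Leg 2: γ = 1/√(1 − 0.7103²) = 1/√0.4955 = 1.421; τ_2 = 32.7/1.421 = 23.02 years.
Leg 3: γ = 6.276; τ_3 = 30.2/6.276 = 4.812 years.
Total: 24.20 + 23.02 + 4.812 years.

τ = 52.0 years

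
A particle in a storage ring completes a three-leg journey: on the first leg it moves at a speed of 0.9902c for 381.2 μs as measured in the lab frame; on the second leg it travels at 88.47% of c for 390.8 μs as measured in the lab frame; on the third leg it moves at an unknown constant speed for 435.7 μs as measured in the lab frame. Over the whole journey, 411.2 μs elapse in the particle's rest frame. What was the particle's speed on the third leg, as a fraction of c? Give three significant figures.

β = 0.915

Leg 1: γ = 1/√(1 − 0.9902²) = 1/√0.01950 = 7.160; τ_1 = 381.2/7.160 = 53.24 μs.
Leg 2: β = 0.8847; γ = 1/√(1 − 0.8847²) = 1/√0.2173 = 2.145; τ_2 = 390.8/2.145 = 182.2 μs.
Leg 3: speed unknown; τ_3 = 435.7/γ_3.
Total proper time: 53.24 + 182.2 + τ_3 = 411.2, so τ_3 = 411.2 − 235.4 = 175.8 μs.
γ_3 = 435.7/175.8 = 2.479; β = √(1 − 1/γ²) = √0.8372.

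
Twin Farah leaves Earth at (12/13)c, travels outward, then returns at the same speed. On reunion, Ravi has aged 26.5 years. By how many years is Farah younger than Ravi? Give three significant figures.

γ = 1/√(1 − (12/13)²) = 13/5 = 2.600
Farah's elapsed proper time: τ = 26.5/2.600 = 10.19 years.
Age gap = Δt − τ = 26.5 − 10.19 years.

Δt − τ = 16.3 years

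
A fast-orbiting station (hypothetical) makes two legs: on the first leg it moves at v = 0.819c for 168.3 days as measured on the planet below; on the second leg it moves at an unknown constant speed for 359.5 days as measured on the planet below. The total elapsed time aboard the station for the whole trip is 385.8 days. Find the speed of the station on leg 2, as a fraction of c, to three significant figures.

β = 0.594

Leg 1: γ = 1/√(1 − 0.819²) = 1/√0.3292 = 1.743; τ_1 = 168.3/1.743 = 96.57 days.
Leg 2: speed unknown; τ_2 = 359.5/γ_2.
Total proper time: 96.57 + τ_2 = 385.8, so τ_2 = 385.8 − 96.57 = 289.2 days.
γ_2 = 359.5/289.2 = 1.243; β = √(1 − 1/γ²) = √0.3527.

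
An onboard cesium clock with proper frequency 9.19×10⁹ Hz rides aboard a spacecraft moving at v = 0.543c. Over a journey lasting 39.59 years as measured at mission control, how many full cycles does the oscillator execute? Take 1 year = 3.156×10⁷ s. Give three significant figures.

N = 9.64×10¹⁸

γ = 1/√(1 − 0.543²) = 1/√0.7052 = 1.191
The oscillator's own cycle count is N = f × τ where τ is the proper time aboard the spacecraft. τ = Δt/γ = 39.59/1.191 = 33.25 years = 1.049×10⁹ s.
N = 9.19×10⁹ × 1.049×10⁹ = 9.642×10¹⁸.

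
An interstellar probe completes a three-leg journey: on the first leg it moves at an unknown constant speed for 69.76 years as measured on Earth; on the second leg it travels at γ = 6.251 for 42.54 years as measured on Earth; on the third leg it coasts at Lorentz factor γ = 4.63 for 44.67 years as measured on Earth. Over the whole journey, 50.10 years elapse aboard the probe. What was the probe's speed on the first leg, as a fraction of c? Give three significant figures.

Leg 1: speed unknown; τ_1 = 69.76/γ_1.
Leg 2: γ = 6.251; τ_2 = 42.54/6.251 = 6.805 years.
Leg 3: γ = 4.63; τ_3 = 44.67/4.630 = 9.648 years.
Total proper time: τ_1 + 6.805 + 9.648 = 50.10, so τ_1 = 50.10 − 16.45 = 33.65 years.
γ_1 = 69.76/33.65 = 2.073; β = √(1 − 1/γ²) = √0.7674.

β = 0.876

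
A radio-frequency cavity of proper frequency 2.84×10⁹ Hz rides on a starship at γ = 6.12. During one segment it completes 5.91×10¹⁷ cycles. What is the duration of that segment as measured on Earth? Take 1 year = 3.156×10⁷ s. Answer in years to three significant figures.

γ = 6.12
Proper time for N cycles: τ = N/f = 5.91×10¹⁷/(2.84×10⁹) = 2.081×10⁸ s = 6.594 years.
Lab-frame duration Δt = γτ = 6.120 × 6.594 = 40.35 years.

Δt = 40.4 years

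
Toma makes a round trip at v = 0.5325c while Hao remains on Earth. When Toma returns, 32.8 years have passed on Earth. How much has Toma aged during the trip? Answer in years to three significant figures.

τ = 27.8 years

γ = 1/√(1 − 0.5325²) = 1/√0.7164 = 1.181
Toma's clock measures proper time along the trip: τ = Δt/γ = 32.8/1.181 years.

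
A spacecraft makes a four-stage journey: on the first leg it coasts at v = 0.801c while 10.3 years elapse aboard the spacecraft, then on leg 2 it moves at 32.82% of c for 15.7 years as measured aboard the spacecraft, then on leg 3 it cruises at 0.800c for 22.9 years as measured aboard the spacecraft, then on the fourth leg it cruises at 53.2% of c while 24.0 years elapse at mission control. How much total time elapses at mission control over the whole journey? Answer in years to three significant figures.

Leg 1: γ = 1/√(1 − 0.801²) = 1/√0.3584 = 1.670; Δt_1 = 1.670 × 10.3 = 17.20 years.
Leg 2: β = 0.3282; γ = 1/√(1 − 0.3282²) = 1/√0.8923 = 1.059; Δt_2 = 1.059 × 15.7 = 16.62 years.
Leg 3: γ = 1/√(1 − 0.800²) = 5/3 ≈ 1.667; Δt_3 = 1.667 × 22.9 = 38.17 years.
Leg 4: 24.0 years is already measured at mission control.
Total: 17.20 + 16.62 + 38.17 + 24.00 years.

Δt = 96.0 years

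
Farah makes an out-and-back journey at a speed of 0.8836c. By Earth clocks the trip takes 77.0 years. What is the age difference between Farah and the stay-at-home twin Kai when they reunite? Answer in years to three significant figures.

γ = 1/√(1 − 0.8836²) = 1/√0.2193 = 2.136
Farah's elapsed proper time: τ = 77.0/2.136 = 36.05 years.
Age gap = Δt − τ = 77.0 − 36.05 years.

Δt − τ = 40.9 years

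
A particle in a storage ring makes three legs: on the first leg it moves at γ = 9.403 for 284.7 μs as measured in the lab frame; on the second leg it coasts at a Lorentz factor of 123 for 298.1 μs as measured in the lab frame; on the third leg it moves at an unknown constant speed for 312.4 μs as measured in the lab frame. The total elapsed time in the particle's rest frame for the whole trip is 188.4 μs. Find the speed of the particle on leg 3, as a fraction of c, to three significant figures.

β = 0.867

Leg 1: γ = 9.403; τ_1 = 284.7/9.403 = 30.28 μs.
Leg 2: γ = 123; τ_2 = 298.1/123.0 = 2.424 μs.
Leg 3: speed unknown; τ_3 = 312.4/γ_3.
Total proper time: 30.28 + 2.424 + τ_3 = 188.4, so τ_3 = 188.4 − 32.70 = 155.7 μs.
γ_3 = 312.4/155.7 = 2.006; β = √(1 − 1/γ²) = √0.7516.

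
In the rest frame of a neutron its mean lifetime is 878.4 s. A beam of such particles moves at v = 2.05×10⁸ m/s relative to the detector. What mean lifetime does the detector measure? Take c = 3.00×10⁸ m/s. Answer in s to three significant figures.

β = 2.05×10⁸/3.00×10⁸ = 0.6833; γ = 1/√(1 − 0.6833²) = 1.370
The rest-frame lifetime is the proper time; the lab measures the dilated interval Δt = γτ₀ = 1.370 × 878.4 s.

Δt = 1200 s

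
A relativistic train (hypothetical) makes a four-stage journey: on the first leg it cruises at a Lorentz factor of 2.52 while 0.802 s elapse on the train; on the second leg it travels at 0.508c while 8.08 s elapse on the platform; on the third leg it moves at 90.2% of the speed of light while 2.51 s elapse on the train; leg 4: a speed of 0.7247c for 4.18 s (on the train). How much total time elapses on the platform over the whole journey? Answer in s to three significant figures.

Leg 1: γ = 2.52; Δt_1 = 2.520 × 0.802 = 2.021 s.
Leg 2: 8.08 s is already measured on the platform.
Leg 3: β = 0.902; γ = 1/√(1 − 0.902²) = 1/√0.1864 = 2.316; Δt_3 = 2.316 × 2.51 = 5.814 s.
Leg 4: γ = 1/√(1 − 0.7247²) = 1/√0.4748 = 1.451; Δt_4 = 1.451 × 4.18 = 6.066 s.
Total: 2.021 + 8.080 + 5.814 + 6.066 s.

Δt = 22.0 s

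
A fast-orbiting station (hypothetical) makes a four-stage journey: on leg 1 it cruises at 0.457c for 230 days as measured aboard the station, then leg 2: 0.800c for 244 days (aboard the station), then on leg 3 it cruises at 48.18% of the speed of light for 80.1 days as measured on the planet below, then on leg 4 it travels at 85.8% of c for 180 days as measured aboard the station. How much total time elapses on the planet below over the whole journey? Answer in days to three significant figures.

Leg 1: γ = 1/√(1 − 0.457²) = 1/√0.7912 = 1.124; Δt_1 = 1.124 × 230 = 258.6 days.
Leg 2: γ = 1/√(1 − 0.800²) = 5/3 ≈ 1.667; Δt_2 = 1.667 × 244 = 406.7 days.
Leg 3: 80.1 days is already measured on the planet below.
Leg 4: β = 0.858; γ = 1/√(1 − 0.858²) = 1/√0.2638 = 1.947; Δt_4 = 1.947 × 180 = 350.4 days.
Total: 258.6 + 406.7 + 80.10 + 350.4 days.

Δt = 1100 days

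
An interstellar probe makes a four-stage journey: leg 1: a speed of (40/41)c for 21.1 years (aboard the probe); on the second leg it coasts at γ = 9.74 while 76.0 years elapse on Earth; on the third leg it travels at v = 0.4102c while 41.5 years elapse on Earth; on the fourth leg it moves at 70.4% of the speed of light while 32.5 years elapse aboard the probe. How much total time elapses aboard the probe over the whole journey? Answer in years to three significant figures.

Leg 1: 21.1 years is already measured aboard the probe.
Leg 2: γ = 9.74; τ_2 = 76.0/9.740 = 7.803 years.
Leg 3: γ = 1/√(1 − 0.4102²) = 1/√0.8317 = 1.096; τ_3 = 41.5/1.096 = 37.85 years.
Leg 4: 32.5 years is already measured aboard the probe.
Total: 21.10 + 7.803 + 37.85 + 32.50 years.

τ = 99.3 years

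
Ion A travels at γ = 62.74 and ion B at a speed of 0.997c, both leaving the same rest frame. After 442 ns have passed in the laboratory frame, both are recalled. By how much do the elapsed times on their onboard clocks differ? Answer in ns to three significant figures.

|τ_A − τ_B| = 27.2 ns

A: γ = 62.74; τ_A = 442/62.74 = 7.045 ns.
B: γ = 1/√(1 − 0.997²) = 1/√0.005991 = 12.92; τ_B = 442/12.92 = 34.21 ns.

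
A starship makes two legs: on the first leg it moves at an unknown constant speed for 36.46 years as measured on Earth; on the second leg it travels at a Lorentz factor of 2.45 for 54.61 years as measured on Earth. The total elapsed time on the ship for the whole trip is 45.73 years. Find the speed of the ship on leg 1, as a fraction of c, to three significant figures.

β = 0.766

Leg 1: speed unknown; τ_1 = 36.46/γ_1.
Leg 2: γ = 2.45; τ_2 = 54.61/2.450 = 22.29 years.
Total proper time: τ_1 + 22.29 = 45.73, so τ_1 = 45.73 − 22.29 = 23.44 years.
γ_1 = 36.46/23.44 = 1.555; β = √(1 − 1/γ²) = √0.5867.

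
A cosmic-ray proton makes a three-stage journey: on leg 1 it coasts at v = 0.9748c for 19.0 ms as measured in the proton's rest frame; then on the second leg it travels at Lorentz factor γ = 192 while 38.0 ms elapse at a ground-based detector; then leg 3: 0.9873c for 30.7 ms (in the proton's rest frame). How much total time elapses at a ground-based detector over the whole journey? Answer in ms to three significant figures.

Δt = 316 ms

Leg 1: γ = 1/√(1 − 0.9748²) = 1/√0.04976 = 4.483; Δt_1 = 4.483 × 19.0 = 85.17 ms.
Leg 2: 38.0 ms is already measured at a ground-based detector.
Leg 3: γ = 1/√(1 − 0.9873²) = 1/√0.02524 = 6.295; Δt_3 = 6.295 × 30.7 = 193.2 ms.
Total: 85.17 + 38.00 + 193.2 ms.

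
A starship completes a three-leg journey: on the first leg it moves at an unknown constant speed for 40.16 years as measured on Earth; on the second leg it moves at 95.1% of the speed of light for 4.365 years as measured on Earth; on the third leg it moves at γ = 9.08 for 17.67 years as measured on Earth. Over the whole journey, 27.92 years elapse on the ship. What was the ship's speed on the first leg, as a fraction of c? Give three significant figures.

Leg 1: speed unknown; τ_1 = 40.16/γ_1.
Leg 2: β = 0.951; γ = 1/√(1 − 0.951²) = 1/√0.09560 = 3.234; τ_2 = 4.365/3.234 = 1.350 years.
Leg 3: γ = 9.08; τ_3 = 17.67/9.080 = 1.946 years.
Total proper time: τ_1 + 1.350 + 1.946 = 27.92, so τ_1 = 27.92 − 3.296 = 24.62 years.
γ_1 = 40.16/24.62 = 1.631; β = √(1 − 1/γ²) = √0.6240.

β = 0.790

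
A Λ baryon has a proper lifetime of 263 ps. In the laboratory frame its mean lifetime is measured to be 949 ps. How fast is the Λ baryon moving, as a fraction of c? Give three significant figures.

β = 0.961

γ = Δt/τ₀ = 949/263 = 3.608
β = √(1 − 1/γ²) = √(1 − 0.07680) = √0.9232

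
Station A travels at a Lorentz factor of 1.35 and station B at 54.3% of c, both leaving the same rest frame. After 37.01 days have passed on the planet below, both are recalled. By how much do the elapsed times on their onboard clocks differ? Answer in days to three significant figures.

|τ_A − τ_B| = 3.66 days

A: γ = 1.35; τ_A = 37.01/1.350 = 27.41 days.
B: β = 0.543; γ = 1/√(1 − 0.543²) = 1/√0.7052 = 1.191; τ_B = 37.01/1.191 = 31.08 days.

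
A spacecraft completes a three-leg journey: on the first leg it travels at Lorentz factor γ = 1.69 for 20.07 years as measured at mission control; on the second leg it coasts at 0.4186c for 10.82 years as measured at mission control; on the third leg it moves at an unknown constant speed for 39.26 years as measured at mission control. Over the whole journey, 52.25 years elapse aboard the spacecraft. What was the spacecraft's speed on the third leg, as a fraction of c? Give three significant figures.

β = 0.628

Leg 1: γ = 1.69; τ_1 = 20.07/1.690 = 11.88 years.
Leg 2: γ = 1/√(1 − 0.4186²) = 1/√0.8248 = 1.101; τ_2 = 10.82/1.101 = 9.826 years.
Leg 3: speed unknown; τ_3 = 39.26/γ_3.
Total proper time: 11.88 + 9.826 + τ_3 = 52.25, so τ_3 = 52.25 − 21.70 = 30.55 years.
γ_3 = 39.26/30.55 = 1.285; β = √(1 − 1/γ²) = √0.3946.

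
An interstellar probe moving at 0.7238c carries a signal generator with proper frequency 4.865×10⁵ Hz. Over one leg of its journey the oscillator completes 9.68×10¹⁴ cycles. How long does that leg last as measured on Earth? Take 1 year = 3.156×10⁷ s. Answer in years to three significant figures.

γ = 1/√(1 − 0.7238²) = 1/√0.4761 = 1.449
Proper time for N cycles: τ = N/f = 9.68×10¹⁴/(4.865×10⁵) = 1.990×10⁹ s = 63.05 years.
Lab-frame duration Δt = γτ = 1.449 × 63.05 = 91.37 years.

Δt = 91.4 years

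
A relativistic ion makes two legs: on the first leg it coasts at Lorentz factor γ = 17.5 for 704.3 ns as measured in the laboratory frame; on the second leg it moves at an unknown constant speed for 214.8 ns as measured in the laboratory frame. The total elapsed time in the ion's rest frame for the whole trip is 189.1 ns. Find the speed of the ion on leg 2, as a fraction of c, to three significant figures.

Leg 1: γ = 17.5; τ_1 = 704.3/17.50 = 40.25 ns.
Leg 2: speed unknown; τ_2 = 214.8/γ_2.
Total proper time: 40.25 + τ_2 = 189.1, so τ_2 = 189.1 − 40.25 = 148.9 ns.
γ_2 = 214.8/148.9 = 1.443; β = √(1 − 1/γ²) = √0.5198.

β = 0.721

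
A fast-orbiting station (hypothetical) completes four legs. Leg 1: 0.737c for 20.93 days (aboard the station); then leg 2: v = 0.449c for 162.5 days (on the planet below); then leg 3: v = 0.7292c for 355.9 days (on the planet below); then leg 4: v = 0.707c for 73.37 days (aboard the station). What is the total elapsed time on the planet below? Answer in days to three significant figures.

Δt = 653 days

Leg 1: γ = 1/√(1 − 0.737²) = 1/√0.4568 = 1.480; Δt_1 = 1.480 × 20.93 = 30.97 days.
Leg 2: 162.5 days is already measured on the planet below.
Leg 3: 355.9 days is already measured on the planet below.
Leg 4: γ = 1/√(1 − 0.707²) = 1/√0.5002 = 1.414; Δt_4 = 1.414 × 73.37 = 103.7 days.
Total: 30.97 + 162.5 + 355.9 + 103.7 days.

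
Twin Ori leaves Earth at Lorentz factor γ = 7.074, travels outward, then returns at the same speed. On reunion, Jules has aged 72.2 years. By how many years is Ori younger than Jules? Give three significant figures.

γ = 7.074
Ori's elapsed proper time: τ = 72.2/7.074 = 10.21 years.
Age gap = Δt − τ = 72.2 − 10.21 years.

Δt − τ = 62.0 years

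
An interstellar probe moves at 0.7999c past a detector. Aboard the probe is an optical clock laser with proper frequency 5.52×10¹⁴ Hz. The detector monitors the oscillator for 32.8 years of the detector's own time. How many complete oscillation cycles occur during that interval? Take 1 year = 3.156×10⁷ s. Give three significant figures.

γ = 1/√(1 − 0.7999²) = 1/√0.3602 = 1.666
During 32.8 years of lab time, the oscillator's proper time advances by τ = Δt/γ = 32.8/1.666 = 19.68 years = 6.212×10⁸ s.
N = f × τ = 5.52×10¹⁴ × 6.212×10⁸ = 3.429×10²³.

N = 3.43×10²³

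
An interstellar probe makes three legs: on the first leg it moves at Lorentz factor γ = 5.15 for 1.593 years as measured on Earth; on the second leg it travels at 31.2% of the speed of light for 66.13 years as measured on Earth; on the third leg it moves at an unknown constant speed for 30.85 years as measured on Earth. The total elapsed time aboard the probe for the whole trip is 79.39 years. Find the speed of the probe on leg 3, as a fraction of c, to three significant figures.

Leg 1: γ = 5.15; τ_1 = 1.593/5.150 = 0.3093 years.
Leg 2: β = 0.312; γ = 1/√(1 − 0.312²) = 1/√0.9027 = 1.053; τ_2 = 66.13/1.053 = 62.83 years.
Leg 3: speed unknown; τ_3 = 30.85/γ_3.
Total proper time: 0.3093 + 62.83 + τ_3 = 79.39, so τ_3 = 79.39 − 63.14 = 16.25 years.
γ_3 = 30.85/16.25 = 1.898; β = √(1 − 1/γ²) = √0.7225.

β = 0.850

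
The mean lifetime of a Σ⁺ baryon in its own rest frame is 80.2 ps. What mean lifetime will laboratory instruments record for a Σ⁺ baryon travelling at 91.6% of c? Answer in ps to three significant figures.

β = 0.916; γ = 1/√(1 − 0.916²) = 1/√0.1609 = 2.493
The rest-frame lifetime is the proper time; the lab measures the dilated interval Δt = γτ₀ = 2.493 × 80.2 ps.

Δt = 200 ps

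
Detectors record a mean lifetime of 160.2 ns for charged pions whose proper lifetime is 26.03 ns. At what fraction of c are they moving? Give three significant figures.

γ = Δt/τ₀ = 160.2/26.03 = 6.154
β = √(1 − 1/γ²) = √(1 − 0.02640) = √0.9736

β = 0.987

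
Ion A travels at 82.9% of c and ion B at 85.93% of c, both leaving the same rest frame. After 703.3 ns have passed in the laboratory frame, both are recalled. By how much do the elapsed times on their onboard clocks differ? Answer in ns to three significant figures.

A: β = 0.829; γ = 1/√(1 − 0.829²) = 1/√0.3128 = 1.788; τ_A = 703.3/1.788 = 393.3 ns.
B: β = 0.8593; γ = 1/√(1 − 0.8593²) = 1/√0.2616 = 1.955; τ_B = 703.3/1.955 = 359.7 ns.

|τ_A − τ_B| = 33.6 ns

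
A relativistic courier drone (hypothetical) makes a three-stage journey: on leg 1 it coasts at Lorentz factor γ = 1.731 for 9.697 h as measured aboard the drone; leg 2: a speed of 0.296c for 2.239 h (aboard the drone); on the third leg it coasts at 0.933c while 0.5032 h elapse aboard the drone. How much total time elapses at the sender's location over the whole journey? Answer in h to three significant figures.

Δt = 20.5 h

Leg 1: γ = 1.731; Δt_1 = 1.731 × 9.697 = 16.79 h.
Leg 2: γ = 1/√(1 − 0.296²) = 1/√0.9124 = 1.047; Δt_2 = 1.047 × 2.239 = 2.344 h.
Leg 3: γ = 1/√(1 − 0.933²) = 1/√0.1295 = 2.779; Δt_3 = 2.779 × 0.5032 = 1.398 h.
Total: 16.79 + 2.344 + 1.398 h.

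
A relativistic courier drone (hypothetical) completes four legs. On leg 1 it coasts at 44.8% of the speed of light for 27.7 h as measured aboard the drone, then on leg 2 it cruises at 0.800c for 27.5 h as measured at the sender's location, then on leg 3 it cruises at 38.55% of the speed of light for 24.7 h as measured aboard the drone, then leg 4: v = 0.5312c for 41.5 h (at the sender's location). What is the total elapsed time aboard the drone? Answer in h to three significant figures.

τ = 104 h

Leg 1: 27.7 h is already measured aboard the drone.
Leg 2: γ = 1/√(1 − 0.800²) = 5/3 ≈ 1.667; τ_2 = 27.5/1.667 = 16.50 h.
Leg 3: 24.7 h is already measured aboard the drone.
Leg 4: γ = 1/√(1 − 0.5312²) = 1/√0.7178 = 1.180; τ_4 = 41.5/1.180 = 35.16 h.
Total: 27.70 + 16.50 + 24.70 + 35.16 h.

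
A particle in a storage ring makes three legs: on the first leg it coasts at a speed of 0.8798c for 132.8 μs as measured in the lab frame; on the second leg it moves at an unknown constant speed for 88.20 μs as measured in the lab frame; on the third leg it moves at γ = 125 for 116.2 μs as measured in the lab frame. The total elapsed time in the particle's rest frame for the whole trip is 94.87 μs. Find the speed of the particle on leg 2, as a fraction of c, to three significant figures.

β = 0.937

Leg 1: γ = 1/√(1 − 0.8798²) = 1/√0.2260 = 2.104; τ_1 = 132.8/2.104 = 63.13 μs.
Leg 2: speed unknown; τ_2 = 88.20/γ_2.
Leg 3: γ = 125; τ_3 = 116.2/125.0 = 0.9296 μs.
Total proper time: 63.13 + τ_2 + 0.9296 = 94.87, so τ_2 = 94.87 − 64.06 = 30.81 μs.
γ_2 = 88.20/30.81 = 2.862; β = √(1 − 1/γ²) = √0.8779.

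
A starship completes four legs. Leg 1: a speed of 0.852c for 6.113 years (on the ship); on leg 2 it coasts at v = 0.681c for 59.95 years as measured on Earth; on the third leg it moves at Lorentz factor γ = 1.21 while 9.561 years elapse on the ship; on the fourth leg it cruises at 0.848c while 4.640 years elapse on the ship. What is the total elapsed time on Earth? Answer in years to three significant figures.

Δt = 91.9 years

Leg 1: γ = 1/√(1 − 0.852²) = 1/√0.2741 = 1.910; Δt_1 = 1.910 × 6.113 = 11.68 years.
Leg 2: 59.95 years is already measured on Earth.
Leg 3: γ = 1.21; Δt_3 = 1.210 × 9.561 = 11.57 years.
Leg 4: γ = 1/√(1 − 0.848²) = 1/√0.2809 = 1.887; Δt_4 = 1.887 × 4.640 = 8.755 years.
Total: 11.68 + 59.95 + 11.57 + 8.755 years.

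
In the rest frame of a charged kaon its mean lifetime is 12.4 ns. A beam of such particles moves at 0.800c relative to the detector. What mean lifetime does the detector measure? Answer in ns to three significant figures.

γ = 1/√(1 − 0.800²) = 5/3 ≈ 1.667
The rest-frame lifetime is the proper time; the lab measures the dilated interval Δt = γτ₀ = 1.667 × 12.4 ns.

Δt = 20.7 ns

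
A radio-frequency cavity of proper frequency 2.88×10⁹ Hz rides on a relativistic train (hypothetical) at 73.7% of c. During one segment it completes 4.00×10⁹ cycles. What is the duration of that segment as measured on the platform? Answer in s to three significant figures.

Δt = 2.05 s

β = 0.737; γ = 1/√(1 − 0.737²) = 1/√0.4568 = 1.480
Proper time for N cycles: τ = N/f = 4.00×10⁹/(2.88×10⁹) = 1.389×10⁰ s = 1.389 s.
Lab-frame duration Δt = γτ = 1.480 × 1.389 = 2.055 s.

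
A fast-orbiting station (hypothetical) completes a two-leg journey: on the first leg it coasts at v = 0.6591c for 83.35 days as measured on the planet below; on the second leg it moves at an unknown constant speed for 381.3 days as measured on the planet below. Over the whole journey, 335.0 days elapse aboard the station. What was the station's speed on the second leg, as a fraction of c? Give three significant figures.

β = 0.700

Leg 1: γ = 1/√(1 − 0.6591²) = 1/√0.5656 = 1.330; τ_1 = 83.35/1.330 = 62.68 days.
Leg 2: speed unknown; τ_2 = 381.3/γ_2.
Total proper time: 62.68 + τ_2 = 335.0, so τ_2 = 335.0 − 62.68 = 272.3 days.
γ_2 = 381.3/272.3 = 1.400; β = √(1 − 1/γ²) = √0.4899.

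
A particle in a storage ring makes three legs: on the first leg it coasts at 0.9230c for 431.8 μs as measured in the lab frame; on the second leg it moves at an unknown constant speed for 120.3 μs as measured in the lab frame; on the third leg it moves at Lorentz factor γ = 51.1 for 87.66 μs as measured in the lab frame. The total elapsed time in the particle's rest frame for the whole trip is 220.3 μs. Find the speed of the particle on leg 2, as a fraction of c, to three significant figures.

β = 0.900

Leg 1: γ = 1/√(1 − 0.9230²) = 1/√0.1481 = 2.599; τ_1 = 431.8/2.599 = 166.2 μs.
Leg 2: speed unknown; τ_2 = 120.3/γ_2.
Leg 3: γ = 51.1; τ_3 = 87.66/51.10 = 1.715 μs.
Total proper time: 166.2 + τ_2 + 1.715 = 220.3, so τ_2 = 220.3 − 167.9 = 52.43 μs.
γ_2 = 120.3/52.43 = 2.295; β = √(1 − 1/γ²) = √0.8101.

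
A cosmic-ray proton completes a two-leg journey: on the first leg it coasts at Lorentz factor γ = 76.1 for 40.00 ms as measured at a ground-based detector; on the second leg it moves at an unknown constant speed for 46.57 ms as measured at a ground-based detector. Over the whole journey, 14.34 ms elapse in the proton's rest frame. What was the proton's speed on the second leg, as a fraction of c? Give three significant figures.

Leg 1: γ = 76.1; τ_1 = 40.00/76.10 = 0.5256 ms.
Leg 2: speed unknown; τ_2 = 46.57/γ_2.
Total proper time: 0.5256 + τ_2 = 14.34, so τ_2 = 14.34 − 0.5256 = 13.81 ms.
γ_2 = 46.57/13.81 = 3.371; β = √(1 − 1/γ²) = √0.9120.

β = 0.955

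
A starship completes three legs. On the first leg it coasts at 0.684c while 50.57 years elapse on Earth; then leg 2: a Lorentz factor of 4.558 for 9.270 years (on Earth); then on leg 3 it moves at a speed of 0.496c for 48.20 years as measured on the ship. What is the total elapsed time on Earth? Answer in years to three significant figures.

Leg 1: 50.57 years is already measured on Earth.
Leg 2: 9.270 years is already measured on Earth.
Leg 3: γ = 1/√(1 − 0.496²) = 1/√0.7540 = 1.152; Δt_3 = 1.152 × 48.20 = 55.51 years.
Total: 50.57 + 9.270 + 55.51 years.

Δt = 115 years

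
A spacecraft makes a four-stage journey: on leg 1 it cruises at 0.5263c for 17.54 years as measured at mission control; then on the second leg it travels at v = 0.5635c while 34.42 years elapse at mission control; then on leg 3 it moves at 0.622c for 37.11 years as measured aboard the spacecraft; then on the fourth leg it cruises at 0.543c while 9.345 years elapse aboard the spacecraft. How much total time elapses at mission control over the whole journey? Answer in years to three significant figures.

Δt = 110 years

Leg 1: 17.54 years is already measured at mission control.
Leg 2: 34.42 years is already measured at mission control.
Leg 3: γ = 1/√(1 − 0.622²) = 1/√0.6131 = 1.277; Δt_3 = 1.277 × 37.11 = 47.39 years.
Leg 4: γ = 1/√(1 − 0.543²) = 1/√0.7052 = 1.191; Δt_4 = 1.191 × 9.345 = 11.13 years.
Total: 17.54 + 34.42 + 47.39 + 11.13 years.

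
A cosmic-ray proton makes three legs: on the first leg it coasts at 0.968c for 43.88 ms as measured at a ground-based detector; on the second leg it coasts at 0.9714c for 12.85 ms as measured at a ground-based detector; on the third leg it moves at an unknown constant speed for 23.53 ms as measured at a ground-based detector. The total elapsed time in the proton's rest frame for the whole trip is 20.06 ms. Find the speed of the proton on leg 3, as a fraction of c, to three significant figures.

β = 0.967

Leg 1: γ = 1/√(1 − 0.968²) = 1/√0.06298 = 3.985; τ_1 = 43.88/3.985 = 11.01 ms.
Leg 2: γ = 1/√(1 − 0.9714²) = 1/√0.05638 = 4.211; τ_2 = 12.85/4.211 = 3.051 ms.
Leg 3: speed unknown; τ_3 = 23.53/γ_3.
Total proper time: 11.01 + 3.051 + τ_3 = 20.06, so τ_3 = 20.06 − 14.06 = 5.997 ms.
γ_3 = 23.53/5.997 = 3.924; β = √(1 − 1/γ²) = √0.9350.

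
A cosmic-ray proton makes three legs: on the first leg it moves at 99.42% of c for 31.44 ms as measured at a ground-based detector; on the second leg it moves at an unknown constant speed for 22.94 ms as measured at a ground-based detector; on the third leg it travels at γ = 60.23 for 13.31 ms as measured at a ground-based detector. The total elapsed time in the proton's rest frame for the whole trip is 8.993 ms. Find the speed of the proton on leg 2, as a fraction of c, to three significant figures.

β = 0.972

Leg 1: β = 0.9942; γ = 1/√(1 − 0.9942²) = 1/√0.01157 = 9.298; τ_1 = 31.44/9.298 = 3.381 ms.
Leg 2: speed unknown; τ_2 = 22.94/γ_2.
Leg 3: γ = 60.23; τ_3 = 13.31/60.23 = 0.2210 ms.
Total proper time: 3.381 + τ_2 + 0.2210 = 8.993, so τ_2 = 8.993 − 3.602 = 5.391 ms.
γ_2 = 22.94/5.391 = 4.255; β = √(1 − 1/γ²) = √0.9448.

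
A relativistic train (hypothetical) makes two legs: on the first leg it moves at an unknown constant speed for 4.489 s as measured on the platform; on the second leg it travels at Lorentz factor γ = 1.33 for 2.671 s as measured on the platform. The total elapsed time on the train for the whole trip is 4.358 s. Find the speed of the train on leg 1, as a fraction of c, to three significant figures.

Leg 1: speed unknown; τ_1 = 4.489/γ_1.
Leg 2: γ = 1.33; τ_2 = 2.671/1.330 = 2.008 s.
Total proper time: τ_1 + 2.008 = 4.358, so τ_1 = 4.358 − 2.008 = 2.350 s.
γ_1 = 4.489/2.350 = 1.910; β = √(1 − 1/γ²) = √0.7260.

β = 0.852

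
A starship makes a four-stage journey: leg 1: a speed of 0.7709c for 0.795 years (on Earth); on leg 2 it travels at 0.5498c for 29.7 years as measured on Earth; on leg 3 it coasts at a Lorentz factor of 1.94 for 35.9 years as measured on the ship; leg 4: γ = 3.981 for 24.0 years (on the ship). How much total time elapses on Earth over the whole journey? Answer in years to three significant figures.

Leg 1: 0.795 years is already measured on Earth.
Leg 2: 29.7 years is already measured on Earth.
Leg 3: γ = 1.94; Δt_3 = 1.940 × 35.9 = 69.65 years.
Leg 4: γ = 3.981; Δt_4 = 3.981 × 24.0 = 95.54 years.
Total: 0.7950 + 29.70 + 69.65 + 95.54 years.

Δt = 196 years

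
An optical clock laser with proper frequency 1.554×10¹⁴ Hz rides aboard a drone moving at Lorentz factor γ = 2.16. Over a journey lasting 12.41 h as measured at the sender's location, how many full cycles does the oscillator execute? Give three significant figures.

N = 3.21×10¹⁸

γ = 2.16
The oscillator's own cycle count is N = f × τ where τ is the proper time aboard the drone. τ = Δt/γ = 12.41/2.160 = 5.745 h = 2.068×10⁴ s.
N = 1.554×10¹⁴ × 2.068×10⁴ = 3.214×10¹⁸.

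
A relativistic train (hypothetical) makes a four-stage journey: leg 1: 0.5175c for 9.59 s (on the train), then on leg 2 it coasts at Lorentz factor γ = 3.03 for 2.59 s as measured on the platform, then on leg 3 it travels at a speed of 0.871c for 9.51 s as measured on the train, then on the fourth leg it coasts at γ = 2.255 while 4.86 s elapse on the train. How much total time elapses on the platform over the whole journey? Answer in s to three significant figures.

Δt = 44.1 s

Leg 1: γ = 1/√(1 − 0.5175²) = 1/√0.7322 = 1.169; Δt_1 = 1.169 × 9.59 = 11.21 s.
Leg 2: 2.59 s is already measured on the platform.
Leg 3: γ = 1/√(1 − 0.871²) = 1/√0.2414 = 2.035; Δt_3 = 2.035 × 9.51 = 19.36 s.
Leg 4: γ = 2.255; Δt_4 = 2.255 × 4.86 = 10.96 s.
Total: 11.21 + 2.590 + 19.36 + 10.96 s.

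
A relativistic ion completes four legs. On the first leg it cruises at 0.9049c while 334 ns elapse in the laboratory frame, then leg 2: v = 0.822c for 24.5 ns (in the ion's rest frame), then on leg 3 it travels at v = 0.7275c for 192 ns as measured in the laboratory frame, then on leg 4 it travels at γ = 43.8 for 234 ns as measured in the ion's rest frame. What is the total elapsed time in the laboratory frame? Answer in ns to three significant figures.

Leg 1: 334 ns is already measured in the laboratory frame.
Leg 2: γ = 1/√(1 − 0.822²) = 1/√0.3243 = 1.756; Δt_2 = 1.756 × 24.5 = 43.02 ns.
Leg 3: 192 ns is already measured in the laboratory frame.
Leg 4: γ = 43.8; Δt_4 = 43.80 × 234 = 1.025×10⁴ ns.
Total: 334.0 + 43.02 + 192.0 + 1.025×10⁴ ns.

Δt = 1.08×10⁴ ns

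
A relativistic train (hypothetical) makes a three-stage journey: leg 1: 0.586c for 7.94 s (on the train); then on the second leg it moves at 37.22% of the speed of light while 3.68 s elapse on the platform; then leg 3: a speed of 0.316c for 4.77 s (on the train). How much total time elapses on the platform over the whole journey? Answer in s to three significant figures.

Δt = 18.5 s

Leg 1: γ = 1/√(1 − 0.586²) = 1/√0.6566 = 1.234; Δt_1 = 1.234 × 7.94 = 9.799 s.
Leg 2: 3.68 s is already measured on the platform.
Leg 3: γ = 1/√(1 − 0.316²) = 1/√0.9001 = 1.054; Δt_3 = 1.054 × 4.77 = 5.028 s.
Total: 9.799 + 3.680 + 5.028 s.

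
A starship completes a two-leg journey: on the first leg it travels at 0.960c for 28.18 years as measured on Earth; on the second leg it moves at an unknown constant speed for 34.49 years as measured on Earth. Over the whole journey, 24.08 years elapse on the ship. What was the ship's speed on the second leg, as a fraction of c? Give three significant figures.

β = 0.883

Leg 1: γ = 1/√(1 − 0.960²) = 25/7 ≈ 3.571; τ_1 = 28.18/3.571 = 7.890 years.
Leg 2: speed unknown; τ_2 = 34.49/γ_2.
Total proper time: 7.890 + τ_2 = 24.08, so τ_2 = 24.08 − 7.890 = 16.19 years.
γ_2 = 34.49/16.19 = 2.130; β = √(1 − 1/γ²) = √0.7797.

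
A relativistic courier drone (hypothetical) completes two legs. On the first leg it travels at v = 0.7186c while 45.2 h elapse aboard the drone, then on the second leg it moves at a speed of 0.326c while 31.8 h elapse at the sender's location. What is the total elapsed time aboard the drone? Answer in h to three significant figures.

Leg 1: 45.2 h is already measured aboard the drone.
Leg 2: γ = 1/√(1 − 0.326²) = 1/√0.8937 = 1.058; τ_2 = 31.8/1.058 = 30.06 h.
Total: 45.20 + 30.06 h.

τ = 75.3 h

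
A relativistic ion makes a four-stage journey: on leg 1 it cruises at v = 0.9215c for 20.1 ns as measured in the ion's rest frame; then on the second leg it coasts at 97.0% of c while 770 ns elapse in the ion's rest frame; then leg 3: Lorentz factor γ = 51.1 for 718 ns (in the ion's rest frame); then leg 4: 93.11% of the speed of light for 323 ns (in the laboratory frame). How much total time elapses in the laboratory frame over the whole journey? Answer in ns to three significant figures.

Δt = 4.02×10⁴ ns

Leg 1: γ = 1/√(1 − 0.9215²) = 1/√0.1508 = 2.575; Δt_1 = 2.575 × 20.1 = 51.75 ns.
Leg 2: β = 0.970; γ = 1/√(1 − 0.970²) = 1/√0.05910 = 4.113; Δt_2 = 4.113 × 770 = 3167 ns.
Leg 3: γ = 51.1; Δt_3 = 51.10 × 718 = 3.669×10⁴ ns.
Leg 4: 323 ns is already measured in the laboratory frame.
Total: 51.75 + 3167 + 3.669×10⁴ + 323.0 ns.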